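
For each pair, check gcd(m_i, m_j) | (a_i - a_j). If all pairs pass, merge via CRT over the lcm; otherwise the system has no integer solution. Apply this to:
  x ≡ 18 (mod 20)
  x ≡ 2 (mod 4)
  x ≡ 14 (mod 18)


Moduli 20, 4, 18 are not pairwise coprime, so CRT works modulo lcm(m_i) when all pairwise compatibility conditions hold.
Pairwise compatibility: gcd(m_i, m_j) must divide a_i - a_j for every pair.
Merge one congruence at a time:
  Start: x ≡ 18 (mod 20).
  Combine with x ≡ 2 (mod 4): gcd(20, 4) = 4; 2 - 18 = -16, which IS divisible by 4, so compatible.
    Write x = 18 + 20·t and substitute into x ≡ 2 (mod 4): 20·t ≡ 2 − 18 = -16 (mod 4).
    Divide the congruence (and modulus) by g = 4: 5·t ≡ -4 (mod 1).
    Modulo 1 every t works; take t = 0.
    Then x = 18 + 20·0 = 18, valid modulo lcm(20, 4) = 20: x ≡ 18 (mod 20).
  Combine with x ≡ 14 (mod 18): gcd(20, 18) = 2; 14 - 18 = -4, which IS divisible by 2, so compatible.
    Write x = 18 + 20·t and substitute into x ≡ 14 (mod 18): 20·t ≡ 14 − 18 = -4 (mod 18).
    Divide the congruence (and modulus) by g = 2: 10·t ≡ -2 (mod 9).
    Reduce coefficients mod 9: 1·t ≡ 7 (mod 9).
    So t ≡ 7 (mod 9).
    Then x = 18 + 20·7 = 158, valid modulo lcm(20, 18) = 180: x ≡ 158 (mod 180).
Verify: 158 mod 20 = 18, 158 mod 4 = 2, 158 mod 18 = 14.

x ≡ 158 (mod 180).


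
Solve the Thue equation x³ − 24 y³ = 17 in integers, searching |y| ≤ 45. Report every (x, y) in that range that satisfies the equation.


The equation is x³ - 24y³ = 17. For fixed y, x³ = 24·y³ + 17, so a solution requires the RHS to be a perfect cube.
Strategy: iterate y from -45 to 45, compute RHS = 24·y³ + 17, and check whether it is a (positive or negative) perfect cube.
Check small values of y:
  y = 0: RHS = 17 is not a perfect cube.
  y = 1: RHS = 41 is not a perfect cube.
  y = -1: RHS = -7 is not a perfect cube.
  y = 2: RHS = 209 is not a perfect cube.
  y = -2: RHS = -175 is not a perfect cube.
  y = 3: RHS = 665 is not a perfect cube.
  y = -3: RHS = -631 is not a perfect cube.
Continuing the search up to |y| = 45 finds no solutions either.
No (x, y) in the scanned range satisfies the equation.

No integer solutions with |y| ≤ 45.


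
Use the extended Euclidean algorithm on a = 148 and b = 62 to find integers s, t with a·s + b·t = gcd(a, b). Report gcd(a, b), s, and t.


Euclidean algorithm on (148, 62) — divide until remainder is 0:
  148 = 2 · 62 + 24
  62 = 2 · 24 + 14
  24 = 1 · 14 + 10
  14 = 1 · 10 + 4
  10 = 2 · 4 + 2
  4 = 2 · 2 + 0
gcd(148, 62) = 2.
Track Bezout coefficients alongside the remainders: start with r₀ = 148 = a·1 + b·0 (s = 1, t = 0) and r₁ = 62 = a·0 + b·1 (s = 0, t = 1); each new remainder r_{k+1} = r_{k-1} − q_k·r_k inherits s_{k+1} = s_{k-1} − q_k·s_k, t_{k+1} = t_{k-1} − q_k·t_k, so r_k = a·s_k + b·t_k at every step:
  q = 2: r = 24, s = 1 − 2·0 = 1, t = 0 − 2·1 = -2  (check: 148·1 + 62·(-2) = 24)
  q = 2: r = 14, s = 0 − 2·1 = -2, t = 1 − 2·(-2) = 5  (check: 148·(-2) + 62·5 = 14)
  q = 1: r = 10, s = 1 − 1·(-2) = 3, t = -2 − 1·5 = -7  (check: 148·3 + 62·(-7) = 10)
  q = 1: r = 4, s = -2 − 1·3 = -5, t = 5 − 1·(-7) = 12  (check: 148·(-5) + 62·12 = 4)
  q = 2: r = 2, s = 3 − 2·(-5) = 13, t = -7 − 2·12 = -31  (check: 148·13 + 62·(-31) = 2)
The row with r = 2 (the gcd) gives the Bezout coefficients s = 13, t = -31.
Result: 148 · (13) + 62 · (-31) = 2.

gcd(148, 62) = 2; s = 13, t = -31 (check: 148·13 + 62·(-31) = 2).


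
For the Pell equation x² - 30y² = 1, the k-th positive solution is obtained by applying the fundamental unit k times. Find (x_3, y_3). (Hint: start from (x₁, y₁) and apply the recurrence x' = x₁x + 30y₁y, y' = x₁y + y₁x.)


Step 1: Find the fundamental solution (x₁, y₁) of x² - 30y² = 1.
  Expand √30 as a continued fraction. a₀ = ⌊√30⌋ = 5; iterate m_{k+1} = d_k·a_k − m_k, d_{k+1} = (30 − m_{k+1}²)/d_k, a_{k+1} = ⌊(a₀ + m_{k+1})/d_{k+1}⌋ (starting m₀ = 0, d₀ = 1), with convergents p_k = a_k·p_{k-1} + p_{k-2}, q_k = a_k·q_{k-1} + q_{k-2} (p₋₁ = 1, q₋₁ = 0):
  k = 0: a₀ = 5; p₀/q₀ = 5/1; p₀² − 30·q₀² = 25 − 30 = -5.
  k = 1: m = 5, d = 5, a = ⌊(5 + 5)/5⌋ = 2; p/q = (2·5 + 1)/(2·1 + 0) = 11/2; p² − 30·q² = 121 − 120 = 1.
  The first convergent with p² − 30·q² = 1 gives the fundamental solution (x₁, y₁) = (11, 2).
Step 2: Apply the recurrence (x_{n+1}, y_{n+1}) = (x₁x_n + 30y₁y_n, x₁y_n + y₁x_n) repeatedly.
  From (x_1, y_1) = (11, 2): x_2 = 11·11 + 30·2·2 = 241; y_2 = 11·2 + 2·11 = 44.
  From (x_2, y_2) = (241, 44): x_3 = 11·241 + 30·2·44 = 5291; y_3 = 11·44 + 2·241 = 966.
Step 3: Verify x_3² - 30·y_3² = 27994681 - 27994680 = 1 (should be 1). ✓

(x_1, y_1) = (11, 2); (x_3, y_3) = (5291, 966).


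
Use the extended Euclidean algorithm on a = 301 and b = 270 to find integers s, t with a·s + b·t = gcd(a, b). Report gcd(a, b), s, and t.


Euclidean algorithm on (301, 270) — divide until remainder is 0:
  301 = 1 · 270 + 31
  270 = 8 · 31 + 22
  31 = 1 · 22 + 9
  22 = 2 · 9 + 4
  9 = 2 · 4 + 1
  4 = 4 · 1 + 0
gcd(301, 270) = 1.
Track Bezout coefficients alongside the remainders: start with r₀ = 301 = a·1 + b·0 (s = 1, t = 0) and r₁ = 270 = a·0 + b·1 (s = 0, t = 1); each new remainder r_{k+1} = r_{k-1} − q_k·r_k inherits s_{k+1} = s_{k-1} − q_k·s_k, t_{k+1} = t_{k-1} − q_k·t_k, so r_k = a·s_k + b·t_k at every step:
  q = 1: r = 31, s = 1 − 1·0 = 1, t = 0 − 1·1 = -1  (check: 301·1 + 270·(-1) = 31)
  q = 8: r = 22, s = 0 − 8·1 = -8, t = 1 − 8·(-1) = 9  (check: 301·(-8) + 270·9 = 22)
  q = 1: r = 9, s = 1 − 1·(-8) = 9, t = -1 − 1·9 = -10  (check: 301·9 + 270·(-10) = 9)
  q = 2: r = 4, s = -8 − 2·9 = -26, t = 9 − 2·(-10) = 29  (check: 301·(-26) + 270·29 = 4)
  q = 2: r = 1, s = 9 − 2·(-26) = 61, t = -10 − 2·29 = -68  (check: 301·61 + 270·(-68) = 1)
The row with r = 1 (the gcd) gives the Bezout coefficients s = 61, t = -68.
Result: 301 · (61) + 270 · (-68) = 1.

gcd(301, 270) = 1; s = 61, t = -68 (check: 301·61 + 270·(-68) = 1).


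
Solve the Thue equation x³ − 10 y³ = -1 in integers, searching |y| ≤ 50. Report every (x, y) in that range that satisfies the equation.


The equation is x³ - 10y³ = -1. For fixed y, x³ = 10·y³ − 1, so a solution requires the RHS to be a perfect cube.
Strategy: iterate y from -50 to 50, compute RHS = 10·y³ − 1, and check whether it is a (positive or negative) perfect cube.
Check small values of y:
  y = 0: RHS = -1 = (-1)³ ⇒ x = -1 works.
  y = 1: RHS = 9 is not a perfect cube.
  y = -1: RHS = -11 is not a perfect cube.
  y = 2: RHS = 79 is not a perfect cube.
  y = -2: RHS = -81 is not a perfect cube.
  y = 3: RHS = 269 is not a perfect cube.
  y = -3: RHS = -271 is not a perfect cube.
Continuing the search up to |y| = 50 finds no further solutions beyond those listed.
Collected solutions: (-1, 0).

Solutions (with |y| ≤ 50): (-1, 0).


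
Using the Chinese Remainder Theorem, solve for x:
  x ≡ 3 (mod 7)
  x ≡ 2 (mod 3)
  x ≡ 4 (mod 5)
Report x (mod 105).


Moduli 7, 3, 5 are pairwise coprime; by CRT there is a unique solution modulo M = 7 · 3 · 5 = 105.
Solve pairwise, accumulating the modulus:
  Start with x ≡ 3 (mod 7).
  Combine with x ≡ 2 (mod 3): since gcd(7, 3) = 1, we get a unique residue mod 21.
    Write x = 3 + 7·t and substitute into x ≡ 2 (mod 3): 7·t ≡ 2 − 3 = -1 (mod 3).
    Reduce coefficients mod 3: 1·t ≡ 2 (mod 3).
    So t ≡ 2 (mod 3).
    Then x = 3 + 7·2 = 17, valid modulo lcm(7, 3) = 21: x ≡ 17 (mod 21).
  Combine with x ≡ 4 (mod 5): since gcd(21, 5) = 1, we get a unique residue mod 105.
    Write x = 17 + 21·t and substitute into x ≡ 4 (mod 5): 21·t ≡ 4 − 17 = -13 (mod 5).
    Reduce coefficients mod 5: 1·t ≡ 2 (mod 5).
    So t ≡ 2 (mod 5).
    Then x = 17 + 21·2 = 59, valid modulo lcm(21, 5) = 105: x ≡ 59 (mod 105).
Verify: 59 mod 7 = 3 ✓, 59 mod 3 = 2 ✓, 59 mod 5 = 4 ✓.

x ≡ 59 (mod 105).


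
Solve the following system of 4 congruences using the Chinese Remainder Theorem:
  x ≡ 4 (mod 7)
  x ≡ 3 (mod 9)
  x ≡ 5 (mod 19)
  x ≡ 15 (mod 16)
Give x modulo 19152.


Product of moduli M = 7 · 9 · 19 · 16 = 19152.
Merge one congruence at a time:
  Start: x ≡ 4 (mod 7).
  Combine with x ≡ 3 (mod 9); new modulus lcm = 63.
    Write x = 4 + 7·t and substitute into x ≡ 3 (mod 9): 7·t ≡ 3 − 4 = -1 (mod 9).
    Reduce coefficients mod 9: 7·t ≡ 8 (mod 9).
    The inverse of 7 mod 9 is 4 (since 7·4 = 28 = 3·9 + 1), so t ≡ 4·8 = 32 ≡ 5 (mod 9).
    Then x = 4 + 7·5 = 39, valid modulo lcm(7, 9) = 63: x ≡ 39 (mod 63).
  Combine with x ≡ 5 (mod 19); new modulus lcm = 1197.
    Write x = 39 + 63·t and substitute into x ≡ 5 (mod 19): 63·t ≡ 5 − 39 = -34 (mod 19).
    Reduce coefficients mod 19: 6·t ≡ 4 (mod 19).
    The inverse of 6 mod 19 is 16 (since 6·16 = 96 = 5·19 + 1), so t ≡ 16·4 = 64 ≡ 7 (mod 19).
    Then x = 39 + 63·7 = 480, valid modulo lcm(63, 19) = 1197: x ≡ 480 (mod 1197).
  Combine with x ≡ 15 (mod 16); new modulus lcm = 19152.
    Write x = 480 + 1197·t and substitute into x ≡ 15 (mod 16): 1197·t ≡ 15 − 480 = -465 (mod 16).
    Reduce coefficients mod 16: 13·t ≡ 15 (mod 16).
    The inverse of 13 mod 16 is 5 (since 13·5 = 65 = 4·16 + 1), so t ≡ 5·15 = 75 ≡ 11 (mod 16).
    Then x = 480 + 1197·11 = 13647, valid modulo lcm(1197, 16) = 19152: x ≡ 13647 (mod 19152).
Verify against each original: 13647 mod 7 = 4, 13647 mod 9 = 3, 13647 mod 19 = 5, 13647 mod 16 = 15.

x ≡ 13647 (mod 19152).


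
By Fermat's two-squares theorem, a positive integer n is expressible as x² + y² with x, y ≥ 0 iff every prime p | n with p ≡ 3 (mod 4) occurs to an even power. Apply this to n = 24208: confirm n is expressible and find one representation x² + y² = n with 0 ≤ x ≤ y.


Step 1: Factor n = 24208 = 2^4 · 17 · 89.
Step 2: Check the mod-4 condition on each prime factor: 2 = 2 (special); 17 ≡ 1 (mod 4), exponent 1; 89 ≡ 1 (mod 4), exponent 1.
All primes ≡ 3 (mod 4) appear to even exponent (or don't appear), so by the two-squares theorem n IS expressible as a sum of two squares.
Step 3: Build a representation. Group n = k² · m with k = 4 and m = 17 · 89 = 1513 (a product of primes ≡ 1 (mod 4)); a representation of m scales to one of n via (k·x)² + (k·y)² = k²(x² + y²). Each prime p ≡ 1 (mod 4) is itself a sum of two squares; find a² by testing p − a² for a perfect square:
  17: 17 − 1² = 16 = 4² ⇒ 17 = 1² + 4².
  89: 89 − 1² = 88, 89 − 2² = 85, 89 − 3² = 80, 89 − 4² = 73, 89 − 5² = 64 = 8² ⇒ 89 = 5² + 8².
  Combine using the Brahmagupta–Fibonacci identity (a² + b²)(c² + d²) = (ac − bd)² + (ad + bc)² = (ac + bd)² + (ad − bc)²:
  17 · 89 = 1513: from (1² + 4²)(5² + 8²), take (1·5 − 4·8, 1·8 + 4·5) = (5 − 32, 8 + 20) = (-27, 28); dropping signs (only squares matter) gives (27, 28); check 27² + 28² = 729 + 784 = 1513 ✓.
  Scale by k = 4: (4·27, 4·28) = (108, 112).
Step 4: Order so x ≤ y and verify: 108² + 112² = 11664 + 12544 = 24208 = n. ✓

n = 24208 = 108² + 112² (one valid representation with x ≤ y).


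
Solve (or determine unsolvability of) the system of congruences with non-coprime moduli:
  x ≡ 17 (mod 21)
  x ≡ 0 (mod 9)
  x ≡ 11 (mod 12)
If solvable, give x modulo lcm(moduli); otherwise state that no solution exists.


Moduli 21, 9, 12 are not pairwise coprime, so CRT works modulo lcm(m_i) when all pairwise compatibility conditions hold.
Pairwise compatibility: gcd(m_i, m_j) must divide a_i - a_j for every pair.
Merge one congruence at a time:
  Start: x ≡ 17 (mod 21).
  Combine with x ≡ 0 (mod 9): gcd(21, 9) = 3, and 0 - 17 = -17 is NOT divisible by 3.
    ⇒ system is inconsistent (no integer solution).

No solution (the system is inconsistent).


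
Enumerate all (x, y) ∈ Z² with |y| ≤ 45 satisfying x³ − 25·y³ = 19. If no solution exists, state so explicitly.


The equation is x³ - 25y³ = 19. For fixed y, x³ = 25·y³ + 19, so a solution requires the RHS to be a perfect cube.
Strategy: iterate y from -45 to 45, compute RHS = 25·y³ + 19, and check whether it is a (positive or negative) perfect cube.
Check small values of y:
  y = 0: RHS = 19 is not a perfect cube.
  y = 1: RHS = 44 is not a perfect cube.
  y = -1: RHS = -6 is not a perfect cube.
  y = 2: RHS = 219 is not a perfect cube.
  y = -2: RHS = -181 is not a perfect cube.
  y = 3: RHS = 694 is not a perfect cube.
  y = -3: RHS = -656 is not a perfect cube.
Continuing the search up to |y| = 45 finds no solutions either.
No (x, y) in the scanned range satisfies the equation.

No integer solutions with |y| ≤ 45.


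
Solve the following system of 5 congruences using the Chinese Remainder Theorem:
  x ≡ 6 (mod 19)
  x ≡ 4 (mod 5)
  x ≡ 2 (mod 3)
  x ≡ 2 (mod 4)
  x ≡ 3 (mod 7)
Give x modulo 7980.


Product of moduli M = 19 · 5 · 3 · 4 · 7 = 7980.
Merge one congruence at a time:
  Start: x ≡ 6 (mod 19).
  Combine with x ≡ 4 (mod 5); new modulus lcm = 95.
    Write x = 6 + 19·t and substitute into x ≡ 4 (mod 5): 19·t ≡ 4 − 6 = -2 (mod 5).
    Reduce coefficients mod 5: 4·t ≡ 3 (mod 5).
    The inverse of 4 mod 5 is 4 (since 4·4 = 16 = 3·5 + 1), so t ≡ 4·3 = 12 ≡ 2 (mod 5).
    Then x = 6 + 19·2 = 44, valid modulo lcm(19, 5) = 95: x ≡ 44 (mod 95).
  Combine with x ≡ 2 (mod 3); new modulus lcm = 285.
    Write x = 44 + 95·t and substitute into x ≡ 2 (mod 3): 95·t ≡ 2 − 44 = -42 (mod 3).
    Reduce coefficients mod 3: 2·t ≡ 0 (mod 3).
    The inverse of 2 mod 3 is 2 (since 2·2 = 4 = 1·3 + 1), so t ≡ 2·0 = 0 ≡ 0 (mod 3).
    Then x = 44 + 95·0 = 44, valid modulo lcm(95, 3) = 285: x ≡ 44 (mod 285).
  Combine with x ≡ 2 (mod 4); new modulus lcm = 1140.
    Write x = 44 + 285·t and substitute into x ≡ 2 (mod 4): 285·t ≡ 2 − 44 = -42 (mod 4).
    Reduce coefficients mod 4: 1·t ≡ 2 (mod 4).
    So t ≡ 2 (mod 4).
    Then x = 44 + 285·2 = 614, valid modulo lcm(285, 4) = 1140: x ≡ 614 (mod 1140).
  Combine with x ≡ 3 (mod 7); new modulus lcm = 7980.
    Write x = 614 + 1140·t and substitute into x ≡ 3 (mod 7): 1140·t ≡ 3 − 614 = -611 (mod 7).
    Reduce coefficients mod 7: 6·t ≡ 5 (mod 7).
    The inverse of 6 mod 7 is 6 (since 6·6 = 36 = 5·7 + 1), so t ≡ 6·5 = 30 ≡ 2 (mod 7).
    Then x = 614 + 1140·2 = 2894, valid modulo lcm(1140, 7) = 7980: x ≡ 2894 (mod 7980).
Verify against each original: 2894 mod 19 = 6, 2894 mod 5 = 4, 2894 mod 3 = 2, 2894 mod 4 = 2, 2894 mod 7 = 3.

x ≡ 2894 (mod 7980).


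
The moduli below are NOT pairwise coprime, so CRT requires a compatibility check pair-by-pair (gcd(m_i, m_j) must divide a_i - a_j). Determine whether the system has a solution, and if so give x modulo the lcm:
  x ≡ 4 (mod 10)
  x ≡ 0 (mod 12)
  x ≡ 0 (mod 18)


Moduli 10, 12, 18 are not pairwise coprime, so CRT works modulo lcm(m_i) when all pairwise compatibility conditions hold.
Pairwise compatibility: gcd(m_i, m_j) must divide a_i - a_j for every pair.
Merge one congruence at a time:
  Start: x ≡ 4 (mod 10).
  Combine with x ≡ 0 (mod 12): gcd(10, 12) = 2; 0 - 4 = -4, which IS divisible by 2, so compatible.
    Write x = 4 + 10·t and substitute into x ≡ 0 (mod 12): 10·t ≡ 0 − 4 = -4 (mod 12).
    Divide the congruence (and modulus) by g = 2: 5·t ≡ -2 (mod 6).
    Reduce coefficients mod 6: 5·t ≡ 4 (mod 6).
    The inverse of 5 mod 6 is 5 (since 5·5 = 25 = 4·6 + 1), so t ≡ 5·4 = 20 ≡ 2 (mod 6).
    Then x = 4 + 10·2 = 24, valid modulo lcm(10, 12) = 60: x ≡ 24 (mod 60).
  Combine with x ≡ 0 (mod 18): gcd(60, 18) = 6; 0 - 24 = -24, which IS divisible by 6, so compatible.
    Write x = 24 + 60·t and substitute into x ≡ 0 (mod 18): 60·t ≡ 0 − 24 = -24 (mod 18).
    Divide the congruence (and modulus) by g = 6: 10·t ≡ -4 (mod 3).
    Reduce coefficients mod 3: 1·t ≡ 2 (mod 3).
    So t ≡ 2 (mod 3).
    Then x = 24 + 60·2 = 144, valid modulo lcm(60, 18) = 180: x ≡ 144 (mod 180).
Verify: 144 mod 10 = 4, 144 mod 12 = 0, 144 mod 18 = 0.

x ≡ 144 (mod 180).


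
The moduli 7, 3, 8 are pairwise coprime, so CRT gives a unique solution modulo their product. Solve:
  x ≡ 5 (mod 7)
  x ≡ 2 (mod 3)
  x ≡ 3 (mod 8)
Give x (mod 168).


Moduli 7, 3, 8 are pairwise coprime; by CRT there is a unique solution modulo M = 7 · 3 · 8 = 168.
Solve pairwise, accumulating the modulus:
  Start with x ≡ 5 (mod 7).
  Combine with x ≡ 2 (mod 3): since gcd(7, 3) = 1, we get a unique residue mod 21.
    Write x = 5 + 7·t and substitute into x ≡ 2 (mod 3): 7·t ≡ 2 − 5 = -3 (mod 3).
    Reduce coefficients mod 3: 1·t ≡ 0 (mod 3).
    So t ≡ 0 (mod 3).
    Then x = 5 + 7·0 = 5, valid modulo lcm(7, 3) = 21: x ≡ 5 (mod 21).
  Combine with x ≡ 3 (mod 8): since gcd(21, 8) = 1, we get a unique residue mod 168.
    Write x = 5 + 21·t and substitute into x ≡ 3 (mod 8): 21·t ≡ 3 − 5 = -2 (mod 8).
    Reduce coefficients mod 8: 5·t ≡ 6 (mod 8).
    The inverse of 5 mod 8 is 5 (since 5·5 = 25 = 3·8 + 1), so t ≡ 5·6 = 30 ≡ 6 (mod 8).
    Then x = 5 + 21·6 = 131, valid modulo lcm(21, 8) = 168: x ≡ 131 (mod 168).
Verify: 131 mod 7 = 5 ✓, 131 mod 3 = 2 ✓, 131 mod 8 = 3 ✓.

x ≡ 131 (mod 168).


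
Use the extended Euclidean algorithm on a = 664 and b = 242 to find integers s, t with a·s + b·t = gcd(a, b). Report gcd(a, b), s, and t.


Euclidean algorithm on (664, 242) — divide until remainder is 0:
  664 = 2 · 242 + 180
  242 = 1 · 180 + 62
  180 = 2 · 62 + 56
  62 = 1 · 56 + 6
  56 = 9 · 6 + 2
  6 = 3 · 2 + 0
gcd(664, 242) = 2.
Track Bezout coefficients alongside the remainders: start with r₀ = 664 = a·1 + b·0 (s = 1, t = 0) and r₁ = 242 = a·0 + b·1 (s = 0, t = 1); each new remainder r_{k+1} = r_{k-1} − q_k·r_k inherits s_{k+1} = s_{k-1} − q_k·s_k, t_{k+1} = t_{k-1} − q_k·t_k, so r_k = a·s_k + b·t_k at every step:
  q = 2: r = 180, s = 1 − 2·0 = 1, t = 0 − 2·1 = -2  (check: 664·1 + 242·(-2) = 180)
  q = 1: r = 62, s = 0 − 1·1 = -1, t = 1 − 1·(-2) = 3  (check: 664·(-1) + 242·3 = 62)
  q = 2: r = 56, s = 1 − 2·(-1) = 3, t = -2 − 2·3 = -8  (check: 664·3 + 242·(-8) = 56)
  q = 1: r = 6, s = -1 − 1·3 = -4, t = 3 − 1·(-8) = 11  (check: 664·(-4) + 242·11 = 6)
  q = 9: r = 2, s = 3 − 9·(-4) = 39, t = -8 − 9·11 = -107  (check: 664·39 + 242·(-107) = 2)
The row with r = 2 (the gcd) gives the Bezout coefficients s = 39, t = -107.
Result: 664 · (39) + 242 · (-107) = 2.

gcd(664, 242) = 2; s = 39, t = -107 (check: 664·39 + 242·(-107) = 2).


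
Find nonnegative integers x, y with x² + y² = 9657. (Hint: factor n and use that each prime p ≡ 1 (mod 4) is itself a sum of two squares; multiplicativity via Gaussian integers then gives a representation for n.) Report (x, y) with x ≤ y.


Step 1: Factor n = 9657 = 3^2 · 29 · 37.
Step 2: Check the mod-4 condition on each prime factor: 3 ≡ 3 (mod 4), exponent 2 (must be even); 29 ≡ 1 (mod 4), exponent 1; 37 ≡ 1 (mod 4), exponent 1.
All primes ≡ 3 (mod 4) appear to even exponent (or don't appear), so by the two-squares theorem n IS expressible as a sum of two squares.
Step 3: Build a representation. Group n = k² · m with k = 3 and m = 29 · 37 = 1073 (a product of primes ≡ 1 (mod 4)); a representation of m scales to one of n via (k·x)² + (k·y)² = k²(x² + y²). Each prime p ≡ 1 (mod 4) is itself a sum of two squares; find a² by testing p − a² for a perfect square:
  29: 29 − 1² = 28, 29 − 2² = 25 = 5² ⇒ 29 = 2² + 5².
  37: 37 − 1² = 36 = 6² ⇒ 37 = 1² + 6².
  Combine using the Brahmagupta–Fibonacci identity (a² + b²)(c² + d²) = (ac − bd)² + (ad + bc)² = (ac + bd)² + (ad − bc)²:
  29 · 37 = 1073: from (2² + 5²)(1² + 6²), take (2·1 − 5·6, 2·6 + 5·1) = (2 − 30, 12 + 5) = (-28, 17); dropping signs (only squares matter) gives (28, 17); check 28² + 17² = 784 + 289 = 1073 ✓.
  Scale by k = 3: (3·28, 3·17) = (84, 51).
Step 4: Order so x ≤ y and verify: 51² + 84² = 2601 + 7056 = 9657 = n. ✓

n = 9657 = 51² + 84² (one valid representation with x ≤ y).


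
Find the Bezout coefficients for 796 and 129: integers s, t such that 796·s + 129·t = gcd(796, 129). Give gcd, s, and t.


Euclidean algorithm on (796, 129) — divide until remainder is 0:
  796 = 6 · 129 + 22
  129 = 5 · 22 + 19
  22 = 1 · 19 + 3
  19 = 6 · 3 + 1
  3 = 3 · 1 + 0
gcd(796, 129) = 1.
Track Bezout coefficients alongside the remainders: start with r₀ = 796 = a·1 + b·0 (s = 1, t = 0) and r₁ = 129 = a·0 + b·1 (s = 0, t = 1); each new remainder r_{k+1} = r_{k-1} − q_k·r_k inherits s_{k+1} = s_{k-1} − q_k·s_k, t_{k+1} = t_{k-1} − q_k·t_k, so r_k = a·s_k + b·t_k at every step:
  q = 6: r = 22, s = 1 − 6·0 = 1, t = 0 − 6·1 = -6  (check: 796·1 + 129·(-6) = 22)
  q = 5: r = 19, s = 0 − 5·1 = -5, t = 1 − 5·(-6) = 31  (check: 796·(-5) + 129·31 = 19)
  q = 1: r = 3, s = 1 − 1·(-5) = 6, t = -6 − 1·31 = -37  (check: 796·6 + 129·(-37) = 3)
  q = 6: r = 1, s = -5 − 6·6 = -41, t = 31 − 6·(-37) = 253  (check: 796·(-41) + 129·253 = 1)
The row with r = 1 (the gcd) gives the Bezout coefficients s = -41, t = 253.
Result: 796 · (-41) + 129 · (253) = 1.

gcd(796, 129) = 1; s = -41, t = 253 (check: 796·(-41) + 129·253 = 1).


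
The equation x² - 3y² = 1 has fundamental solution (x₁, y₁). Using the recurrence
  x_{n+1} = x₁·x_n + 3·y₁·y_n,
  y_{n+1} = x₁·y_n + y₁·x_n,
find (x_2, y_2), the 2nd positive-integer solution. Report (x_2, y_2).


Step 1: Find the fundamental solution (x₁, y₁) of x² - 3y² = 1.
  Expand √3 as a continued fraction. a₀ = ⌊√3⌋ = 1; iterate m_{k+1} = d_k·a_k − m_k, d_{k+1} = (3 − m_{k+1}²)/d_k, a_{k+1} = ⌊(a₀ + m_{k+1})/d_{k+1}⌋ (starting m₀ = 0, d₀ = 1), with convergents p_k = a_k·p_{k-1} + p_{k-2}, q_k = a_k·q_{k-1} + q_{k-2} (p₋₁ = 1, q₋₁ = 0):
  k = 0: a₀ = 1; p₀/q₀ = 1/1; p₀² − 3·q₀² = 1 − 3 = -2.
  k = 1: m = 1, d = 2, a = ⌊(1 + 1)/2⌋ = 1; p/q = (1·1 + 1)/(1·1 + 0) = 2/1; p² − 3·q² = 4 − 3 = 1.
  The first convergent with p² − 3·q² = 1 gives the fundamental solution (x₁, y₁) = (2, 1).
Step 2: Apply the recurrence (x_{n+1}, y_{n+1}) = (x₁x_n + 3y₁y_n, x₁y_n + y₁x_n) repeatedly.
  From (x_1, y_1) = (2, 1): x_2 = 2·2 + 3·1·1 = 7; y_2 = 2·1 + 1·2 = 4.
Step 3: Verify x_2² - 3·y_2² = 49 - 48 = 1 (should be 1). ✓

(x_1, y_1) = (2, 1); (x_2, y_2) = (7, 4).


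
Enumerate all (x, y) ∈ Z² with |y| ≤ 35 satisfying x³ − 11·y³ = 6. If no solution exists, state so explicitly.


The equation is x³ - 11y³ = 6. For fixed y, x³ = 11·y³ + 6, so a solution requires the RHS to be a perfect cube.
Strategy: iterate y from -35 to 35, compute RHS = 11·y³ + 6, and check whether it is a (positive or negative) perfect cube.
Check small values of y:
  y = 0: RHS = 6 is not a perfect cube.
  y = 1: RHS = 17 is not a perfect cube.
  y = -1: RHS = -5 is not a perfect cube.
  y = 2: RHS = 94 is not a perfect cube.
  y = -2: RHS = -82 is not a perfect cube.
  y = 3: RHS = 303 is not a perfect cube.
  y = -3: RHS = -291 is not a perfect cube.
Continuing the search up to |y| = 35 finds no solutions either.
No (x, y) in the scanned range satisfies the equation.

No integer solutions with |y| ≤ 35.


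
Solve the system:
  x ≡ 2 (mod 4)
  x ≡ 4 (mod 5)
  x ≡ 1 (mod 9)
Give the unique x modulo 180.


Moduli 4, 5, 9 are pairwise coprime; by CRT there is a unique solution modulo M = 4 · 5 · 9 = 180.
Solve pairwise, accumulating the modulus:
  Start with x ≡ 2 (mod 4).
  Combine with x ≡ 4 (mod 5): since gcd(4, 5) = 1, we get a unique residue mod 20.
    Write x = 2 + 4·t and substitute into x ≡ 4 (mod 5): 4·t ≡ 4 − 2 = 2 (mod 5).
    The inverse of 4 mod 5 is 4 (since 4·4 = 16 = 3·5 + 1), so t ≡ 4·2 = 8 ≡ 3 (mod 5).
    Then x = 2 + 4·3 = 14, valid modulo lcm(4, 5) = 20: x ≡ 14 (mod 20).
  Combine with x ≡ 1 (mod 9): since gcd(20, 9) = 1, we get a unique residue mod 180.
    Write x = 14 + 20·t and substitute into x ≡ 1 (mod 9): 20·t ≡ 1 − 14 = -13 (mod 9).
    Reduce coefficients mod 9: 2·t ≡ 5 (mod 9).
    The inverse of 2 mod 9 is 5 (since 2·5 = 10 = 1·9 + 1), so t ≡ 5·5 = 25 ≡ 7 (mod 9).
    Then x = 14 + 20·7 = 154, valid modulo lcm(20, 9) = 180: x ≡ 154 (mod 180).
Verify: 154 mod 4 = 2 ✓, 154 mod 5 = 4 ✓, 154 mod 9 = 1 ✓.

x ≡ 154 (mod 180).


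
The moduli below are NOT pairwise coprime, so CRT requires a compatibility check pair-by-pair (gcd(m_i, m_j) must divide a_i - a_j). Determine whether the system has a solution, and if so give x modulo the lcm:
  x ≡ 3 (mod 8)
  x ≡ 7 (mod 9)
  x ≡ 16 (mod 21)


Moduli 8, 9, 21 are not pairwise coprime, so CRT works modulo lcm(m_i) when all pairwise compatibility conditions hold.
Pairwise compatibility: gcd(m_i, m_j) must divide a_i - a_j for every pair.
Merge one congruence at a time:
  Start: x ≡ 3 (mod 8).
  Combine with x ≡ 7 (mod 9): gcd(8, 9) = 1; 7 - 3 = 4, which IS divisible by 1, so compatible.
    Write x = 3 + 8·t and substitute into x ≡ 7 (mod 9): 8·t ≡ 7 − 3 = 4 (mod 9).
    The inverse of 8 mod 9 is 8 (since 8·8 = 64 = 7·9 + 1), so t ≡ 8·4 = 32 ≡ 5 (mod 9).
    Then x = 3 + 8·5 = 43, valid modulo lcm(8, 9) = 72: x ≡ 43 (mod 72).
  Combine with x ≡ 16 (mod 21): gcd(72, 21) = 3; 16 - 43 = -27, which IS divisible by 3, so compatible.
    Write x = 43 + 72·t and substitute into x ≡ 16 (mod 21): 72·t ≡ 16 − 43 = -27 (mod 21).
    Divide the congruence (and modulus) by g = 3: 24·t ≡ -9 (mod 7).
    Reduce coefficients mod 7: 3·t ≡ 5 (mod 7).
    The inverse of 3 mod 7 is 5 (since 3·5 = 15 = 2·7 + 1), so t ≡ 5·5 = 25 ≡ 4 (mod 7).
    Then x = 43 + 72·4 = 331, valid modulo lcm(72, 21) = 504: x ≡ 331 (mod 504).
Verify: 331 mod 8 = 3, 331 mod 9 = 7, 331 mod 21 = 16.

x ≡ 331 (mod 504).


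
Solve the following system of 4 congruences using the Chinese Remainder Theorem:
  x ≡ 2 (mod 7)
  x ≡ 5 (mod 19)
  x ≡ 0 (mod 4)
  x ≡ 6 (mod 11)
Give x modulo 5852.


Product of moduli M = 7 · 19 · 4 · 11 = 5852.
Merge one congruence at a time:
  Start: x ≡ 2 (mod 7).
  Combine with x ≡ 5 (mod 19); new modulus lcm = 133.
    Write x = 2 + 7·t and substitute into x ≡ 5 (mod 19): 7·t ≡ 5 − 2 = 3 (mod 19).
    The inverse of 7 mod 19 is 11 (since 7·11 = 77 = 4·19 + 1), so t ≡ 11·3 = 33 ≡ 14 (mod 19).
    Then x = 2 + 7·14 = 100, valid modulo lcm(7, 19) = 133: x ≡ 100 (mod 133).
  Combine with x ≡ 0 (mod 4); new modulus lcm = 532.
    Write x = 100 + 133·t and substitute into x ≡ 0 (mod 4): 133·t ≡ 0 − 100 = -100 (mod 4).
    Reduce coefficients mod 4: 1·t ≡ 0 (mod 4).
    So t ≡ 0 (mod 4).
    Then x = 100 + 133·0 = 100, valid modulo lcm(133, 4) = 532: x ≡ 100 (mod 532).
  Combine with x ≡ 6 (mod 11); new modulus lcm = 5852.
    Write x = 100 + 532·t and substitute into x ≡ 6 (mod 11): 532·t ≡ 6 − 100 = -94 (mod 11).
    Reduce coefficients mod 11: 4·t ≡ 5 (mod 11).
    The inverse of 4 mod 11 is 3 (since 4·3 = 12 = 1·11 + 1), so t ≡ 3·5 = 15 ≡ 4 (mod 11).
    Then x = 100 + 532·4 = 2228, valid modulo lcm(532, 11) = 5852: x ≡ 2228 (mod 5852).
Verify against each original: 2228 mod 7 = 2, 2228 mod 19 = 5, 2228 mod 4 = 0, 2228 mod 11 = 6.

x ≡ 2228 (mod 5852).


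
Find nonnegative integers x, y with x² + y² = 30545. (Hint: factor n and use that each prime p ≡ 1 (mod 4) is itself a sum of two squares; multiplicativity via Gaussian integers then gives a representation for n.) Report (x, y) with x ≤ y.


Step 1: Factor n = 30545 = 5 · 41 · 149.
Step 2: Check the mod-4 condition on each prime factor: 5 ≡ 1 (mod 4), exponent 1; 41 ≡ 1 (mod 4), exponent 1; 149 ≡ 1 (mod 4), exponent 1.
All primes ≡ 3 (mod 4) appear to even exponent (or don't appear), so by the two-squares theorem n IS expressible as a sum of two squares.
Step 3: Build a representation. Here n = 5 · 41 · 149 is a product of primes ≡ 1 (mod 4). Each prime p ≡ 1 (mod 4) is itself a sum of two squares; find a² by testing p − a² for a perfect square:
  5: 5 − 1² = 4 = 2² ⇒ 5 = 1² + 2².
  41: 41 − 1² = 40, 41 − 2² = 37, 41 − 3² = 32, 41 − 4² = 25 = 5² ⇒ 41 = 4² + 5².
  149: 149 − 1² = 148, 149 − 2² = 145, 149 − 3² = 140, 149 − 4² = 133, 149 − 5² = 124, 149 − 6² = 113, 149 − 7² = 100 = 10² ⇒ 149 = 7² + 10².
  Combine using the Brahmagupta–Fibonacci identity (a² + b²)(c² + d²) = (ac − bd)² + (ad + bc)² = (ac + bd)² + (ad − bc)²:
  5 · 41 = 205: from (1² + 2²)(4² + 5²), take (1·4 − 2·5, 1·5 + 2·4) = (4 − 10, 5 + 8) = (-6, 13); dropping signs (only squares matter) gives (6, 13); check 6² + 13² = 36 + 169 = 205 ✓.
  205 · 149 = 30545: from (6² + 13²)(7² + 10²), take (6·7 − 13·10, 6·10 + 13·7) = (42 − 130, 60 + 91) = (-88, 151); dropping signs (only squares matter) gives (88, 151); check 88² + 151² = 7744 + 22801 = 30545 ✓.
Step 4: Order so x ≤ y and verify: 88² + 151² = 7744 + 22801 = 30545 = n. ✓

n = 30545 = 88² + 151² (one valid representation with x ≤ y).


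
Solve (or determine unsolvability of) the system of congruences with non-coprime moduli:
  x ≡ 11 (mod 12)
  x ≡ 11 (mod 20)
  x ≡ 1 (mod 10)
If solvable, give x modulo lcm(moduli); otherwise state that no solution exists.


Moduli 12, 20, 10 are not pairwise coprime, so CRT works modulo lcm(m_i) when all pairwise compatibility conditions hold.
Pairwise compatibility: gcd(m_i, m_j) must divide a_i - a_j for every pair.
Merge one congruence at a time:
  Start: x ≡ 11 (mod 12).
  Combine with x ≡ 11 (mod 20): gcd(12, 20) = 4; 11 - 11 = 0, which IS divisible by 4, so compatible.
    Write x = 11 + 12·t and substitute into x ≡ 11 (mod 20): 12·t ≡ 11 − 11 = 0 (mod 20).
    Divide the congruence (and modulus) by g = 4: 3·t ≡ 0 (mod 5).
    The inverse of 3 mod 5 is 2 (since 3·2 = 6 = 1·5 + 1), so t ≡ 2·0 = 0 ≡ 0 (mod 5).
    Then x = 11 + 12·0 = 11, valid modulo lcm(12, 20) = 60: x ≡ 11 (mod 60).
  Combine with x ≡ 1 (mod 10): gcd(60, 10) = 10; 1 - 11 = -10, which IS divisible by 10, so compatible.
    Write x = 11 + 60·t and substitute into x ≡ 1 (mod 10): 60·t ≡ 1 − 11 = -10 (mod 10).
    Divide the congruence (and modulus) by g = 10: 6·t ≡ -1 (mod 1).
    Modulo 1 every t works; take t = 0.
    Then x = 11 + 60·0 = 11, valid modulo lcm(60, 10) = 60: x ≡ 11 (mod 60).
Verify: 11 mod 12 = 11, 11 mod 20 = 11, 11 mod 10 = 1.

x ≡ 11 (mod 60).


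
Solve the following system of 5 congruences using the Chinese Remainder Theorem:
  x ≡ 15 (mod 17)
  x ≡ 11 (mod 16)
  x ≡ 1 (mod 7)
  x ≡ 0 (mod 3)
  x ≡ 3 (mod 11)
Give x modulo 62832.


Product of moduli M = 17 · 16 · 7 · 3 · 11 = 62832.
Merge one congruence at a time:
  Start: x ≡ 15 (mod 17).
  Combine with x ≡ 11 (mod 16); new modulus lcm = 272.
    Write x = 15 + 17·t and substitute into x ≡ 11 (mod 16): 17·t ≡ 11 − 15 = -4 (mod 16).
    Reduce coefficients mod 16: 1·t ≡ 12 (mod 16).
    So t ≡ 12 (mod 16).
    Then x = 15 + 17·12 = 219, valid modulo lcm(17, 16) = 272: x ≡ 219 (mod 272).
  Combine with x ≡ 1 (mod 7); new modulus lcm = 1904.
    Write x = 219 + 272·t and substitute into x ≡ 1 (mod 7): 272·t ≡ 1 − 219 = -218 (mod 7).
    Reduce coefficients mod 7: 6·t ≡ 6 (mod 7).
    The inverse of 6 mod 7 is 6 (since 6·6 = 36 = 5·7 + 1), so t ≡ 6·6 = 36 ≡ 1 (mod 7).
    Then x = 219 + 272·1 = 491, valid modulo lcm(272, 7) = 1904: x ≡ 491 (mod 1904).
  Combine with x ≡ 0 (mod 3); new modulus lcm = 5712.
    Write x = 491 + 1904·t and substitute into x ≡ 0 (mod 3): 1904·t ≡ 0 − 491 = -491 (mod 3).
    Reduce coefficients mod 3: 2·t ≡ 1 (mod 3).
    The inverse of 2 mod 3 is 2 (since 2·2 = 4 = 1·3 + 1), so t ≡ 2·1 = 2 ≡ 2 (mod 3).
    Then x = 491 + 1904·2 = 4299, valid modulo lcm(1904, 3) = 5712: x ≡ 4299 (mod 5712).
  Combine with x ≡ 3 (mod 11); new modulus lcm = 62832.
    Write x = 4299 + 5712·t and substitute into x ≡ 3 (mod 11): 5712·t ≡ 3 − 4299 = -4296 (mod 11).
    Reduce coefficients mod 11: 3·t ≡ 5 (mod 11).
    The inverse of 3 mod 11 is 4 (since 3·4 = 12 = 1·11 + 1), so t ≡ 4·5 = 20 ≡ 9 (mod 11).
    Then x = 4299 + 5712·9 = 55707, valid modulo lcm(5712, 11) = 62832: x ≡ 55707 (mod 62832).
Verify against each original: 55707 mod 17 = 15, 55707 mod 16 = 11, 55707 mod 7 = 1, 55707 mod 3 = 0, 55707 mod 11 = 3.

x ≡ 55707 (mod 62832).


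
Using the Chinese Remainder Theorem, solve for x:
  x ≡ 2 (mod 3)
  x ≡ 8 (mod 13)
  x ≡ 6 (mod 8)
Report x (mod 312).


Moduli 3, 13, 8 are pairwise coprime; by CRT there is a unique solution modulo M = 3 · 13 · 8 = 312.
Solve pairwise, accumulating the modulus:
  Start with x ≡ 2 (mod 3).
  Combine with x ≡ 8 (mod 13): since gcd(3, 13) = 1, we get a unique residue mod 39.
    Write x = 2 + 3·t and substitute into x ≡ 8 (mod 13): 3·t ≡ 8 − 2 = 6 (mod 13).
    The inverse of 3 mod 13 is 9 (since 3·9 = 27 = 2·13 + 1), so t ≡ 9·6 = 54 ≡ 2 (mod 13).
    Then x = 2 + 3·2 = 8, valid modulo lcm(3, 13) = 39: x ≡ 8 (mod 39).
  Combine with x ≡ 6 (mod 8): since gcd(39, 8) = 1, we get a unique residue mod 312.
    Write x = 8 + 39·t and substitute into x ≡ 6 (mod 8): 39·t ≡ 6 − 8 = -2 (mod 8).
    Reduce coefficients mod 8: 7·t ≡ 6 (mod 8).
    The inverse of 7 mod 8 is 7 (since 7·7 = 49 = 6·8 + 1), so t ≡ 7·6 = 42 ≡ 2 (mod 8).
    Then x = 8 + 39·2 = 86, valid modulo lcm(39, 8) = 312: x ≡ 86 (mod 312).
Verify: 86 mod 3 = 2 ✓, 86 mod 13 = 8 ✓, 86 mod 8 = 6 ✓.

x ≡ 86 (mod 312).


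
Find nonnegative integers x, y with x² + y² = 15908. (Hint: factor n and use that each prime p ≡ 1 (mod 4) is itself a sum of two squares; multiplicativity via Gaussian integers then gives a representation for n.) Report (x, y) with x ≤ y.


Step 1: Factor n = 15908 = 2^2 · 41 · 97.
Step 2: Check the mod-4 condition on each prime factor: 2 = 2 (special); 41 ≡ 1 (mod 4), exponent 1; 97 ≡ 1 (mod 4), exponent 1.
All primes ≡ 3 (mod 4) appear to even exponent (or don't appear), so by the two-squares theorem n IS expressible as a sum of two squares.
Step 3: Build a representation. Group n = k² · m with k = 2 and m = 41 · 97 = 3977 (a product of primes ≡ 1 (mod 4)); a representation of m scales to one of n via (k·x)² + (k·y)² = k²(x² + y²). Each prime p ≡ 1 (mod 4) is itself a sum of two squares; find a² by testing p − a² for a perfect square:
  41: 41 − 1² = 40, 41 − 2² = 37, 41 − 3² = 32, 41 − 4² = 25 = 5² ⇒ 41 = 4² + 5².
  97: 97 − 1² = 96, 97 − 2² = 93, 97 − 3² = 88, 97 − 4² = 81 = 9² ⇒ 97 = 4² + 9².
  Combine using the Brahmagupta–Fibonacci identity (a² + b²)(c² + d²) = (ac − bd)² + (ad + bc)² = (ac + bd)² + (ad − bc)²:
  41 · 97 = 3977: from (4² + 5²)(4² + 9²), take (4·4 − 5·9, 4·9 + 5·4) = (16 − 45, 36 + 20) = (-29, 56); dropping signs (only squares matter) gives (29, 56); check 29² + 56² = 841 + 3136 = 3977 ✓.
  Scale by k = 2: (2·29, 2·56) = (58, 112).
Step 4: Order so x ≤ y and verify: 58² + 112² = 3364 + 12544 = 15908 = n. ✓

n = 15908 = 58² + 112² (one valid representation with x ≤ y).


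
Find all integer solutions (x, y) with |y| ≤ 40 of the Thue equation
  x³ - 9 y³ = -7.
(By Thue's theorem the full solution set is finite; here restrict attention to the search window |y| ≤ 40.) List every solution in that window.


The equation is x³ - 9y³ = -7. For fixed y, x³ = 9·y³ − 7, so a solution requires the RHS to be a perfect cube.
Strategy: iterate y from -40 to 40, compute RHS = 9·y³ − 7, and check whether it is a (positive or negative) perfect cube.
Check small values of y:
  y = 0: RHS = -7 is not a perfect cube.
  y = 1: RHS = 2 is not a perfect cube.
  y = -1: RHS = -16 is not a perfect cube.
  y = 2: RHS = 65 is not a perfect cube.
  y = -2: RHS = -79 is not a perfect cube.
  y = 3: RHS = 236 is not a perfect cube.
  y = -3: RHS = -250 is not a perfect cube.
Continuing the search up to |y| = 40 finds no solutions either.
No (x, y) in the scanned range satisfies the equation.

No integer solutions with |y| ≤ 40.


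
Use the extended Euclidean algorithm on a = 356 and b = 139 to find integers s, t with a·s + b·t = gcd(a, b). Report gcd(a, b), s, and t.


Euclidean algorithm on (356, 139) — divide until remainder is 0:
  356 = 2 · 139 + 78
  139 = 1 · 78 + 61
  78 = 1 · 61 + 17
  61 = 3 · 17 + 10
  17 = 1 · 10 + 7
  10 = 1 · 7 + 3
  7 = 2 · 3 + 1
  3 = 3 · 1 + 0
gcd(356, 139) = 1.
Track Bezout coefficients alongside the remainders: start with r₀ = 356 = a·1 + b·0 (s = 1, t = 0) and r₁ = 139 = a·0 + b·1 (s = 0, t = 1); each new remainder r_{k+1} = r_{k-1} − q_k·r_k inherits s_{k+1} = s_{k-1} − q_k·s_k, t_{k+1} = t_{k-1} − q_k·t_k, so r_k = a·s_k + b·t_k at every step:
  q = 2: r = 78, s = 1 − 2·0 = 1, t = 0 − 2·1 = -2  (check: 356·1 + 139·(-2) = 78)
  q = 1: r = 61, s = 0 − 1·1 = -1, t = 1 − 1·(-2) = 3  (check: 356·(-1) + 139·3 = 61)
  q = 1: r = 17, s = 1 − 1·(-1) = 2, t = -2 − 1·3 = -5  (check: 356·2 + 139·(-5) = 17)
  q = 3: r = 10, s = -1 − 3·2 = -7, t = 3 − 3·(-5) = 18  (check: 356·(-7) + 139·18 = 10)
  q = 1: r = 7, s = 2 − 1·(-7) = 9, t = -5 − 1·18 = -23  (check: 356·9 + 139·(-23) = 7)
  q = 1: r = 3, s = -7 − 1·9 = -16, t = 18 − 1·(-23) = 41  (check: 356·(-16) + 139·41 = 3)
  q = 2: r = 1, s = 9 − 2·(-16) = 41, t = -23 − 2·41 = -105  (check: 356·41 + 139·(-105) = 1)
The row with r = 1 (the gcd) gives the Bezout coefficients s = 41, t = -105.
Result: 356 · (41) + 139 · (-105) = 1.

gcd(356, 139) = 1; s = 41, t = -105 (check: 356·41 + 139·(-105) = 1).


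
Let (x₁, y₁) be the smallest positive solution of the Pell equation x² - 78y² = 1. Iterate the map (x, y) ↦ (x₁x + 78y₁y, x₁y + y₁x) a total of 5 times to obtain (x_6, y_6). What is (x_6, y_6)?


Step 1: Find the fundamental solution (x₁, y₁) of x² - 78y² = 1.
  Expand √78 as a continued fraction. a₀ = ⌊√78⌋ = 8; iterate m_{k+1} = d_k·a_k − m_k, d_{k+1} = (78 − m_{k+1}²)/d_k, a_{k+1} = ⌊(a₀ + m_{k+1})/d_{k+1}⌋ (starting m₀ = 0, d₀ = 1), with convergents p_k = a_k·p_{k-1} + p_{k-2}, q_k = a_k·q_{k-1} + q_{k-2} (p₋₁ = 1, q₋₁ = 0):
  k = 0: a₀ = 8; p₀/q₀ = 8/1; p₀² − 78·q₀² = 64 − 78 = -14.
  k = 1: m = 8, d = 14, a = ⌊(8 + 8)/14⌋ = 1; p/q = (1·8 + 1)/(1·1 + 0) = 9/1; p² − 78·q² = 81 − 78 = 3.
  k = 2: m = 6, d = 3, a = ⌊(8 + 6)/3⌋ = 4; p/q = (4·9 + 8)/(4·1 + 1) = 44/5; p² − 78·q² = 1936 − 1950 = -14.
  k = 3: m = 6, d = 14, a = ⌊(8 + 6)/14⌋ = 1; p/q = (1·44 + 9)/(1·5 + 1) = 53/6; p² − 78·q² = 2809 − 2808 = 1.
  The first convergent with p² − 78·q² = 1 gives the fundamental solution (x₁, y₁) = (53, 6).
Step 2: Apply the recurrence (x_{n+1}, y_{n+1}) = (x₁x_n + 78y₁y_n, x₁y_n + y₁x_n) repeatedly.
  From (x_1, y_1) = (53, 6): x_2 = 53·53 + 78·6·6 = 5617; y_2 = 53·6 + 6·53 = 636.
  From (x_2, y_2) = (5617, 636): x_3 = 53·5617 + 78·6·636 = 595349; y_3 = 53·636 + 6·5617 = 67410.
  From (x_3, y_3) = (595349, 67410): x_4 = 53·595349 + 78·6·67410 = 63101377; y_4 = 53·67410 + 6·595349 = 7144824.
  From (x_4, y_4) = (63101377, 7144824): x_5 = 53·63101377 + 78·6·7144824 = 6688150613; y_5 = 53·7144824 + 6·63101377 = 757283934.
  From (x_5, y_5) = (6688150613, 757283934): x_6 = 53·6688150613 + 78·6·757283934 = 708880863601; y_6 = 53·757283934 + 6·6688150613 = 80264952180.
Step 3: Verify x_6² - 78·y_6² = 502512078779699566687201 - 502512078779699566687200 = 1 (should be 1). ✓

(x_1, y_1) = (53, 6); (x_6, y_6) = (708880863601, 80264952180).


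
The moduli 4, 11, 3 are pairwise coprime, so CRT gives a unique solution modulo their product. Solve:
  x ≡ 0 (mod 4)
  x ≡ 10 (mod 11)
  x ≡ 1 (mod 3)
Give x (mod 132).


Moduli 4, 11, 3 are pairwise coprime; by CRT there is a unique solution modulo M = 4 · 11 · 3 = 132.
Solve pairwise, accumulating the modulus:
  Start with x ≡ 0 (mod 4).
  Combine with x ≡ 10 (mod 11): since gcd(4, 11) = 1, we get a unique residue mod 44.
    Write x = 0 + 4·t and substitute into x ≡ 10 (mod 11): 4·t ≡ 10 − 0 = 10 (mod 11).
    The inverse of 4 mod 11 is 3 (since 4·3 = 12 = 1·11 + 1), so t ≡ 3·10 = 30 ≡ 8 (mod 11).
    Then x = 0 + 4·8 = 32, valid modulo lcm(4, 11) = 44: x ≡ 32 (mod 44).
  Combine with x ≡ 1 (mod 3): since gcd(44, 3) = 1, we get a unique residue mod 132.
    Write x = 32 + 44·t and substitute into x ≡ 1 (mod 3): 44·t ≡ 1 − 32 = -31 (mod 3).
    Reduce coefficients mod 3: 2·t ≡ 2 (mod 3).
    The inverse of 2 mod 3 is 2 (since 2·2 = 4 = 1·3 + 1), so t ≡ 2·2 = 4 ≡ 1 (mod 3).
    Then x = 32 + 44·1 = 76, valid modulo lcm(44, 3) = 132: x ≡ 76 (mod 132).
Verify: 76 mod 4 = 0 ✓, 76 mod 11 = 10 ✓, 76 mod 3 = 1 ✓.

x ≡ 76 (mod 132).
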